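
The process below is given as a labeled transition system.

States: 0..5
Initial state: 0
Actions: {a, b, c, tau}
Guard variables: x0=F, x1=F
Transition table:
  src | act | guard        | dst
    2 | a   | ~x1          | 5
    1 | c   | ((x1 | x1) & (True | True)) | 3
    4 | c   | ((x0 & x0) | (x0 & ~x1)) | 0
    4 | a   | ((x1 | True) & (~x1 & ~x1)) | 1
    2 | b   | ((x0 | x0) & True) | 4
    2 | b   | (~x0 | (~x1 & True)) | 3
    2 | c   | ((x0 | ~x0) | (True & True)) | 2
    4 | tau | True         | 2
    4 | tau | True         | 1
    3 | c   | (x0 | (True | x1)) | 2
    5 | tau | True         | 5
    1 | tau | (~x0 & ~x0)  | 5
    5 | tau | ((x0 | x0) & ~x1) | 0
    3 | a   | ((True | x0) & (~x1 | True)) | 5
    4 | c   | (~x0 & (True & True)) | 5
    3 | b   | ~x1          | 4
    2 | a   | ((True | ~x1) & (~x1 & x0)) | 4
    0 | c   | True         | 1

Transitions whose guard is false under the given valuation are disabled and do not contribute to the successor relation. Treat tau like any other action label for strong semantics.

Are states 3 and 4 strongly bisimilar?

Answer: NOT BISIMILAR

Working:
Bisimulation quotient by refinement:
  round 0: {{0,1,2,3,4,5}}
  round 1: {{0},{1,5},{2,3},{4}}
  round 2: {{0},{1,5},{2},{3},{4}}
5 equivalence class(es) (converged in 3)
3∈{3}, 4∈{4}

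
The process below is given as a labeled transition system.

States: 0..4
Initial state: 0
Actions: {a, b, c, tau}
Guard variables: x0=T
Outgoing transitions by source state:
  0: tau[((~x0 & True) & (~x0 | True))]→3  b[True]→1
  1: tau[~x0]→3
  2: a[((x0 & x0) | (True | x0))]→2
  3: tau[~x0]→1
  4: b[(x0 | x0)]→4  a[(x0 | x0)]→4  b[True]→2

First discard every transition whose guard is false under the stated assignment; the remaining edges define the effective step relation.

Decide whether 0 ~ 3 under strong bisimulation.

Bisimulation quotient by refinement:
  π0 = {{0,1,2,3,4}}
  π1 = {{0},{1,3},{2},{4}}
4 equivalence class(es) (converged in 2)
0∈{0}, 3∈{1,3}

Answer: NOT BISIMILAR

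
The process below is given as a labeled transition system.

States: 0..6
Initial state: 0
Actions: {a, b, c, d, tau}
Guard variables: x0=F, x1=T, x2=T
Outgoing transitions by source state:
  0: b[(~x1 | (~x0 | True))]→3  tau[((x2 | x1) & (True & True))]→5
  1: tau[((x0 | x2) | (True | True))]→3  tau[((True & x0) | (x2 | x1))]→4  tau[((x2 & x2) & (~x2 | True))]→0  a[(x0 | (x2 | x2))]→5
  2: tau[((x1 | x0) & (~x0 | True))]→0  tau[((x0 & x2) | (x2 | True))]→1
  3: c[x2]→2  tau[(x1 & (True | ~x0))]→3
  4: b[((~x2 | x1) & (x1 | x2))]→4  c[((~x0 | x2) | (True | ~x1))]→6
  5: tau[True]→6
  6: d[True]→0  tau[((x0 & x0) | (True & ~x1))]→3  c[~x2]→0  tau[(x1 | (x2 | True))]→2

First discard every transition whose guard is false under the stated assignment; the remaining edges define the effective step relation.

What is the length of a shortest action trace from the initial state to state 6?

Answer: 2

Working:
Layered search for 6:
  depth 0: {0}
  depth 1: {3,5}
  depth 2: {2,6}
first hit 6 at d=2 via tau·tau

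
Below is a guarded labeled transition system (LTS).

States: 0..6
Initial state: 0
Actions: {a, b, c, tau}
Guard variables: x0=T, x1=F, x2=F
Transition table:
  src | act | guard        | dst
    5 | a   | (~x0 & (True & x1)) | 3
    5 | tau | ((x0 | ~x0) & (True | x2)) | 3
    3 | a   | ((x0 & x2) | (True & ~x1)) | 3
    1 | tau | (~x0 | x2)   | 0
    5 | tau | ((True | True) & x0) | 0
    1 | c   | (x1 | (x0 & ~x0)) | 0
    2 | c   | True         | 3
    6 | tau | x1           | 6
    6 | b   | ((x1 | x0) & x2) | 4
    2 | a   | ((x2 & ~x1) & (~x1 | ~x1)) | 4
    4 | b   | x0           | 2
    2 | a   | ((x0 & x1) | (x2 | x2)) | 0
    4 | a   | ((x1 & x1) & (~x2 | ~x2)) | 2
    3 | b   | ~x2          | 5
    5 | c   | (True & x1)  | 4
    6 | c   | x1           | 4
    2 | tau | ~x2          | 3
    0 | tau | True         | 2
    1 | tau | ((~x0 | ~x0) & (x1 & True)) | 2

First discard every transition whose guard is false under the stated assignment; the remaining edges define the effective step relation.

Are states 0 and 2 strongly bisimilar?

Bisimulation quotient by refinement:
  round 0: {{0,1,2,3,4,5,6}}
  round 1: {{0,5},{1,6},{2},{3},{4}}
  round 2: {{0},{1,6},{2},{3},{4},{5}}
Fixed point at round 3; 6 class(es).
class of 0: {0}; class of 2: {2}

Answer: NOT BISIMILAR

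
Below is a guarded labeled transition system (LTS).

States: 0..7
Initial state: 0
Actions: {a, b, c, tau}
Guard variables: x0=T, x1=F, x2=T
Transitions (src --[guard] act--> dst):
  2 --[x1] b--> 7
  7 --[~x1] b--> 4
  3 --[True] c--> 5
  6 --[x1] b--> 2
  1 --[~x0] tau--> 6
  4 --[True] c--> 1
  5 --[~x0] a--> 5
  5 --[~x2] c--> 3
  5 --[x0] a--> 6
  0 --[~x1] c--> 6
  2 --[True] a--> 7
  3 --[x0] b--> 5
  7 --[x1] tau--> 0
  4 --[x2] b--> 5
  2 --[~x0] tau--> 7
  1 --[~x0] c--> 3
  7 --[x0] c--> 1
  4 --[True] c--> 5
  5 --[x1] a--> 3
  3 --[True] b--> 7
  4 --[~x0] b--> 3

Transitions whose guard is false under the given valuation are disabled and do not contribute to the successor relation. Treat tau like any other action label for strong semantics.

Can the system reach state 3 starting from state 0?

Answer: UNREACHABLE

Analysis:
11 transition(s) survive guard evaluation.
Layer 0: {0}
Layer 1: {6}  total {0,6}
R = {0,6}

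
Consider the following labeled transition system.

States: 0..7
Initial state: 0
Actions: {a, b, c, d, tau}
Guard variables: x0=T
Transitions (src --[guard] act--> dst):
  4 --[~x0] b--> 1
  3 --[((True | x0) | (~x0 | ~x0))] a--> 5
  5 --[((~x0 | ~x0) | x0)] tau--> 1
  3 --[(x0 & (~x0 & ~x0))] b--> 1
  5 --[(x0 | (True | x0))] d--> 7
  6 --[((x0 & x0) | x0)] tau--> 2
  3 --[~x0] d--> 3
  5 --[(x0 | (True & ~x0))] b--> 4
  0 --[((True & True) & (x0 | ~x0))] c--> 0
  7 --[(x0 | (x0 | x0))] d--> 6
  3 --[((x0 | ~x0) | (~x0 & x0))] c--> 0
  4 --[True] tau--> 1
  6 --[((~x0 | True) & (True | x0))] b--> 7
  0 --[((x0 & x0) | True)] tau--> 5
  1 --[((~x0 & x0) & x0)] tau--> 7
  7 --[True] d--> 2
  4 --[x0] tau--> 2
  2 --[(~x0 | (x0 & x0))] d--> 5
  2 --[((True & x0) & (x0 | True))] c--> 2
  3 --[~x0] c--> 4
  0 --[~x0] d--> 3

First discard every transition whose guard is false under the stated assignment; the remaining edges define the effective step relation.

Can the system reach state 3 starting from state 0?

Answer: UNREACHABLE

Trace:
15 transition(s) survive guard evaluation.
L0 = {0}
L1 = {5}  now seen {0,5}
L2 = {1,4,7}  now seen {0,1,4,5,7}
L3 = {2,6}  now seen {0,1,2,4,5,6,7}
R = {0,1,2,4,5,6,7}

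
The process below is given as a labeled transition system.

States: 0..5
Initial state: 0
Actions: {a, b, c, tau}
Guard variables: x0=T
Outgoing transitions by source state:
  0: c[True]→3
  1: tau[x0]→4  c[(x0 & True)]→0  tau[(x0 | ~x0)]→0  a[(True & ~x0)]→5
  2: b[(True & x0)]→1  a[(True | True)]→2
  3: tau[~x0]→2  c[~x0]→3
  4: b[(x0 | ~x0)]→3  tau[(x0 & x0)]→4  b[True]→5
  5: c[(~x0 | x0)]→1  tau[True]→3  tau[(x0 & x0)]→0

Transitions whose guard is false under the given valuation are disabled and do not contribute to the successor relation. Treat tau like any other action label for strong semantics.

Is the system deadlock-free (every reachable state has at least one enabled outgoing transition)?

Answer: DEADLOCK at state 3

Analysis:
Reachable = {0,3}
  0: c→3  [deg 1]
  3: ∅  [deadlock]
Path to 3: c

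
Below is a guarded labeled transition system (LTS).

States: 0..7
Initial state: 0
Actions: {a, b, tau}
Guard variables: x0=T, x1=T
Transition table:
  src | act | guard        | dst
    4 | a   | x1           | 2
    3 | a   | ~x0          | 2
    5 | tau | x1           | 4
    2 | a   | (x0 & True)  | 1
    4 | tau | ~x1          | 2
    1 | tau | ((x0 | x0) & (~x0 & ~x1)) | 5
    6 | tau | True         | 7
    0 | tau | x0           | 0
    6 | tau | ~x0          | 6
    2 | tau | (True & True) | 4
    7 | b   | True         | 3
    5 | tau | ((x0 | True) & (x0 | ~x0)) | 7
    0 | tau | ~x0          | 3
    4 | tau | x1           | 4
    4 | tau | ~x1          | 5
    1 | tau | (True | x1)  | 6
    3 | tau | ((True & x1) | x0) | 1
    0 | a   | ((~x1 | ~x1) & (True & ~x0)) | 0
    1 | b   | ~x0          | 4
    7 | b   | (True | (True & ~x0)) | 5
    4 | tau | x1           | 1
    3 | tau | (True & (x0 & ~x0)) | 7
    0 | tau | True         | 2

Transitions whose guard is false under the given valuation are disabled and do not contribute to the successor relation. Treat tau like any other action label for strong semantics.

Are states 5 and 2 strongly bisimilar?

Bisimulation quotient by refinement:
  π0 = {{0,1,2,3,4,5,6,7}}
  π1 = {{0,1,3,5,6},{2,4},{7}}
  π2 = {{0},{1,3},{2},{4},{5},{6},{7}}
  π3 = {{0},{1},{2},{3},{4},{5},{6},{7}}
8 equivalence class(es) (converged in 4)
class of 5: {5}; class of 2: {2}

Answer: NOT BISIMILAR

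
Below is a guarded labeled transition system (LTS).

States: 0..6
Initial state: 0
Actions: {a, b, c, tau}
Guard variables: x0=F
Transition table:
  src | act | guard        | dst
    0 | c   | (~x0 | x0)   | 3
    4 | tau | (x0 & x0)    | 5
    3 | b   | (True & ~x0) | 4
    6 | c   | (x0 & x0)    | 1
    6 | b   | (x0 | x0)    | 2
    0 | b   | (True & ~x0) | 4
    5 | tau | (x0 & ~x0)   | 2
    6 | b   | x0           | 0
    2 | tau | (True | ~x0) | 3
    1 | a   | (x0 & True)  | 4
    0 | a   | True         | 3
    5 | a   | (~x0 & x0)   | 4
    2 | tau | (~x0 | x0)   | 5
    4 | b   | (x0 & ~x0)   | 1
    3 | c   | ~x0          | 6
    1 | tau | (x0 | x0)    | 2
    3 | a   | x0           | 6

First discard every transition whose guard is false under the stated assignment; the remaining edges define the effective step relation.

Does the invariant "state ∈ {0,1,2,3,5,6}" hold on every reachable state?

Safe = {0,1,2,3,5,6}
Reachable = {0,3,4,6}
  0: safe
  3: safe
  4: VIOLATES
  6: safe
witness against invariant: b → 4

Answer: INVARIANT VIOLATED at state 4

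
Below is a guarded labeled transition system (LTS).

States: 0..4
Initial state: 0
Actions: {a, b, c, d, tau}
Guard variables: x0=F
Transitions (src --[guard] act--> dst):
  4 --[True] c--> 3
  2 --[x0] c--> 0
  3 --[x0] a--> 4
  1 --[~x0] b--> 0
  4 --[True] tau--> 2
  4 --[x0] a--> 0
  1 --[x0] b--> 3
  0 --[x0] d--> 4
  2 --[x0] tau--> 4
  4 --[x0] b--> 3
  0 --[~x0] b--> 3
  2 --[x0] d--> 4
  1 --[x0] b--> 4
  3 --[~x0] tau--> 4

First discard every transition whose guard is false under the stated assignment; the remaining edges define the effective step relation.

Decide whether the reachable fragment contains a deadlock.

Answer: DEADLOCK at state 2

Trace:
R = {0,2,3,4}
  0: b→3  [1 exit(s)]
  2: ∅  [deadlock]
  3: tau→4  [1 exit(s)]
  4: c→3  tau→2  [2 exit(s)]
witness 2: b·tau·tau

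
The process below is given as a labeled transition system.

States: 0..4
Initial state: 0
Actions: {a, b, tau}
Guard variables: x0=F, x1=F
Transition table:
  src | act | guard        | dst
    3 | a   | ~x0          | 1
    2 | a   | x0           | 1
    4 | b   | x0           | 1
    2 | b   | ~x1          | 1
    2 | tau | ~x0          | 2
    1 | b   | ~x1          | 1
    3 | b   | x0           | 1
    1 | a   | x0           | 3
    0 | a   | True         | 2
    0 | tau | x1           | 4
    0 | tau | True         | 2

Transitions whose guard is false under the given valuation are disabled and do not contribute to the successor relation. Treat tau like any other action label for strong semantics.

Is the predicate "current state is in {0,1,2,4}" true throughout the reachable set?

Inv-set: {0,1,2,4}
Reachable = {0,1,2}
  0: ok
  1: ok
  2: ok

Answer: INVARIANT HOLDS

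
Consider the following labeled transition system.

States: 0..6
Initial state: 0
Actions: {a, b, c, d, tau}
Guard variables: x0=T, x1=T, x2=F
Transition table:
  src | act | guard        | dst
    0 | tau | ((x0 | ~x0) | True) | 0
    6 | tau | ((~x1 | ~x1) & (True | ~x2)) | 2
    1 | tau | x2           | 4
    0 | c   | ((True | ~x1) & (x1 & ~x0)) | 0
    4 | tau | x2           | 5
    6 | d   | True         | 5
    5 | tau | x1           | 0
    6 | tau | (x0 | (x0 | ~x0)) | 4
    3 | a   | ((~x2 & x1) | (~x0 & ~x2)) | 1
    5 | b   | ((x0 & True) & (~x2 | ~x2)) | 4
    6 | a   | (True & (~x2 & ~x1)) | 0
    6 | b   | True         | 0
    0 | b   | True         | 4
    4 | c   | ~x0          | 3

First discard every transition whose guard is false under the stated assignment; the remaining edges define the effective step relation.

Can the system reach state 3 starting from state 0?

Answer: UNREACHABLE

Trace:
After dropping false guards: 8 live edges.
L0 = {0}
L1 = {4}  cumulative {0,4}
R = {0,4}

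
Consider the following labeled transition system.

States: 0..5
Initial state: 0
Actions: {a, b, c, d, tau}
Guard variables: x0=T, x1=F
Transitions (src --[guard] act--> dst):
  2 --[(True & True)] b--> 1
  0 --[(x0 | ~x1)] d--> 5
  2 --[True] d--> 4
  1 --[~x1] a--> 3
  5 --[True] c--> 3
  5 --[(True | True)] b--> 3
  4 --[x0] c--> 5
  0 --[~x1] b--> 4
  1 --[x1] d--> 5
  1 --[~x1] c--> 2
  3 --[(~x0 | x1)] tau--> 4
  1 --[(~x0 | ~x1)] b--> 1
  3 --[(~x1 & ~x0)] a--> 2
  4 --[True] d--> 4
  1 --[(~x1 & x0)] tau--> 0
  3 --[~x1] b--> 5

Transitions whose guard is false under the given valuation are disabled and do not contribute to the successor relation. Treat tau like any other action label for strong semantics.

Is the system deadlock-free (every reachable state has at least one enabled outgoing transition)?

Answer: DEADLOCK-FREE

Analysis:
Reach set: {0,3,4,5}
  0: b→4  d→5  [deg 2]
  3: b→5  [deg 1]
  4: c→5  d→4  [deg 2]
  5: b→3  c→3  [deg 2]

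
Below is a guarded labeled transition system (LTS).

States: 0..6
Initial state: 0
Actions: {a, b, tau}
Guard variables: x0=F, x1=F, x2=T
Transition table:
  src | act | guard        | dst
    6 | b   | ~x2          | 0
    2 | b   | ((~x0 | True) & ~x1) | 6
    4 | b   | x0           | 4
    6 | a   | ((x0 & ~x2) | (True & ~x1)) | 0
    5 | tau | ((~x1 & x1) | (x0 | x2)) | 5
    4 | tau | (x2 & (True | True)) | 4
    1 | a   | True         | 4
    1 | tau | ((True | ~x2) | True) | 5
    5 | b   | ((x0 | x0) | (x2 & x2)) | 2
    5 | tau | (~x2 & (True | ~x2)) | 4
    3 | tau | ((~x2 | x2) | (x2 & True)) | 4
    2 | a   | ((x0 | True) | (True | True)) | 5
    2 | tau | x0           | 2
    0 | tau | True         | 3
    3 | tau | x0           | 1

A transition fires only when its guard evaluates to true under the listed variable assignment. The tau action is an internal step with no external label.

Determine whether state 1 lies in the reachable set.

Answer: UNREACHABLE

Working:
Guard filter leaves 10 enabled edge(s).
Layer 0: {0}
Layer 1: {3}  total {0,3}
Layer 2: {4}  total {0,3,4}
Reachable = {0,3,4}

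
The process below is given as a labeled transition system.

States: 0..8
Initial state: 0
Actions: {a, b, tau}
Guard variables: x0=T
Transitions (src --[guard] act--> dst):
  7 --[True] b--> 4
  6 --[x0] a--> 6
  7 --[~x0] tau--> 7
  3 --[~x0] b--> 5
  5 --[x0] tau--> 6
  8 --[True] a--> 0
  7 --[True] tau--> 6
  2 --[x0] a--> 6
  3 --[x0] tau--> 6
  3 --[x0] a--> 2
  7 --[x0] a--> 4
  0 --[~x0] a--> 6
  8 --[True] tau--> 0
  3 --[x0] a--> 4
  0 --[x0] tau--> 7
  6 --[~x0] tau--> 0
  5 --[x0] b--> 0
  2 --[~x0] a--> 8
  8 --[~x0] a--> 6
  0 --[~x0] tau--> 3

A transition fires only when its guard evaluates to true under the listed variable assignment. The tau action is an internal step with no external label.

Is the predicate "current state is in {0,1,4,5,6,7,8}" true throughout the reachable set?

Answer: INVARIANT HOLDS

Trace:
Inv-set: {0,1,4,5,6,7,8}
R = {0,4,6,7}
  0: ok
  4: ok
  6: ok
  7: ok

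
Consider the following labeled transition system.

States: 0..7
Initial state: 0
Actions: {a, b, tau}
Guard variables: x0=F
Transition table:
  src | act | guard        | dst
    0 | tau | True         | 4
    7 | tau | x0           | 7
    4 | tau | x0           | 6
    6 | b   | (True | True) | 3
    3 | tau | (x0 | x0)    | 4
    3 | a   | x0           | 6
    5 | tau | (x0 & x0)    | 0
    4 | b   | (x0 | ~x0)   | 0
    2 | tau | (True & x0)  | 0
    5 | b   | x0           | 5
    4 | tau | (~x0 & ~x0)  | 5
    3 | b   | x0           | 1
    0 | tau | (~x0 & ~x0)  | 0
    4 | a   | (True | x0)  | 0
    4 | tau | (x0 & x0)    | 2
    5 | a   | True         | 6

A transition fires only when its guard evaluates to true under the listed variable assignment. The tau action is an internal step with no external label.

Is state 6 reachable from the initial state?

7 transition(s) survive guard evaluation.
L0 = {0}
L1 = {4}  cumulative {0,4}
L2 = {5}  cumulative {0,4,5}
L3 = {6}  cumulative {0,4,5,6}
L4 = {3}  cumulative {0,3,4,5,6}
Reach set: {0,3,4,5,6}
witness 6: tau·tau·a

Answer: REACHABLE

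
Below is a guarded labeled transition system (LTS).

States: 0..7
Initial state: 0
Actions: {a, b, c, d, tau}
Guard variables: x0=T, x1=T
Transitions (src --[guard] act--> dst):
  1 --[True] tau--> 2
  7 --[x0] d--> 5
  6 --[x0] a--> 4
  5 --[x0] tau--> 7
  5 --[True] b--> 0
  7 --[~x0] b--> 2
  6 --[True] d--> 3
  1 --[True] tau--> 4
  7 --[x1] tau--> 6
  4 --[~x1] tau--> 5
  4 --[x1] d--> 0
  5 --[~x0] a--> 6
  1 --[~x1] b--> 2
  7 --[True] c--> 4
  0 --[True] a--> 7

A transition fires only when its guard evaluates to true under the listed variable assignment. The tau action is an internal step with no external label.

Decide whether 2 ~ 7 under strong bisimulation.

Answer: NOT BISIMILAR

Analysis:
Refine partition for ~:
  round 0: {{0,1,2,3,4,5,6,7}}
  round 1: {{0},{1},{2,3},{4},{5},{6},{7}}
stable after 2 split(s): 7 block(s)
[2]={2,3}  [7]={7}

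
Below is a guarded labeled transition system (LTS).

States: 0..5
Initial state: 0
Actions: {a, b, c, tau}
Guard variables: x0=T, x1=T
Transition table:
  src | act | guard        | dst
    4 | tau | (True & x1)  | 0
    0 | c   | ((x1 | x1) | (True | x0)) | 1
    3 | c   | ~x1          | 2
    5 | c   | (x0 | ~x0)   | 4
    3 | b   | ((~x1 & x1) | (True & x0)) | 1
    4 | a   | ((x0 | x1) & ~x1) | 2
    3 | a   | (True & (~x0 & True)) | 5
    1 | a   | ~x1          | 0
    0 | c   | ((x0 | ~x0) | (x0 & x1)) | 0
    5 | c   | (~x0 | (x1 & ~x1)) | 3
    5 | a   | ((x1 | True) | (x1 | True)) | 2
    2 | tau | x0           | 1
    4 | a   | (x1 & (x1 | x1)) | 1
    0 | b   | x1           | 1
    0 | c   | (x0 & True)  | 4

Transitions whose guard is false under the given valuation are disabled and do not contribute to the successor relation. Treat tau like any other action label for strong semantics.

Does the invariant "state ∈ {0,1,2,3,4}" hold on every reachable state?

Answer: INVARIANT HOLDS

Analysis:
Safe = {0,1,2,3,4}
Reachable = {0,1,4}
  0: ✓
  1: ✓
  4: ✓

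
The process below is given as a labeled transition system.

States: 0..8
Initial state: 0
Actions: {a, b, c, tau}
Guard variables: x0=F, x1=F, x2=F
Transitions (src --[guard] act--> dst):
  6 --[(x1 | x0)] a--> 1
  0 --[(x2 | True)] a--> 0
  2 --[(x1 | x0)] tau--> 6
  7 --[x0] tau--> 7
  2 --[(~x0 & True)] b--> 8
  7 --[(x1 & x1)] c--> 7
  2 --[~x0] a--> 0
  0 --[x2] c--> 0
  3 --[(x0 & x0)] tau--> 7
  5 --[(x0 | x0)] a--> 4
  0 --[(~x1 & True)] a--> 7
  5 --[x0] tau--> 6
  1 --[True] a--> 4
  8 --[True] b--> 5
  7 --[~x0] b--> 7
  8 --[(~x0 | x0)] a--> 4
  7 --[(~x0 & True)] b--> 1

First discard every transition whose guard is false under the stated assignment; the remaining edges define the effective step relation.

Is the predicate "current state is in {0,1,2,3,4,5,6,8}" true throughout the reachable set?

Answer: INVARIANT VIOLATED at state 7

Trace:
Safe = {0,1,2,3,4,5,6,8}
Reachable = {0,1,4,7}
  0: ok
  1: ok
  4: ok
  7: VIOLATES
witness against invariant: a → 7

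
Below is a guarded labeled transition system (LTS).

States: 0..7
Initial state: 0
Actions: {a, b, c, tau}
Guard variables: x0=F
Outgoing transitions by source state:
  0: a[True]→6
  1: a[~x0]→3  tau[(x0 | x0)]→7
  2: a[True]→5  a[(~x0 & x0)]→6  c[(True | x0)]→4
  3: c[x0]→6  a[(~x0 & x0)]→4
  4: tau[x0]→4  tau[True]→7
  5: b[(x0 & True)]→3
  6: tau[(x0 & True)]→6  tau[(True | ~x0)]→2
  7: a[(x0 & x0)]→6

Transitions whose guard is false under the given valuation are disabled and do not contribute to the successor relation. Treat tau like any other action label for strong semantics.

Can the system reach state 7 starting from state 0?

Answer: REACHABLE

Analysis:
After dropping false guards: 6 live edges.
depth 0: {0}
depth 1: {6}  cumulative {0,6}
depth 2: {2}  cumulative {0,2,6}
depth 3: {4,5}  cumulative {0,2,4,5,6}
depth 4: {7}  cumulative {0,2,4,5,6,7}
Reach set: {0,2,4,5,6,7}
Path to 7: a·tau·c·tau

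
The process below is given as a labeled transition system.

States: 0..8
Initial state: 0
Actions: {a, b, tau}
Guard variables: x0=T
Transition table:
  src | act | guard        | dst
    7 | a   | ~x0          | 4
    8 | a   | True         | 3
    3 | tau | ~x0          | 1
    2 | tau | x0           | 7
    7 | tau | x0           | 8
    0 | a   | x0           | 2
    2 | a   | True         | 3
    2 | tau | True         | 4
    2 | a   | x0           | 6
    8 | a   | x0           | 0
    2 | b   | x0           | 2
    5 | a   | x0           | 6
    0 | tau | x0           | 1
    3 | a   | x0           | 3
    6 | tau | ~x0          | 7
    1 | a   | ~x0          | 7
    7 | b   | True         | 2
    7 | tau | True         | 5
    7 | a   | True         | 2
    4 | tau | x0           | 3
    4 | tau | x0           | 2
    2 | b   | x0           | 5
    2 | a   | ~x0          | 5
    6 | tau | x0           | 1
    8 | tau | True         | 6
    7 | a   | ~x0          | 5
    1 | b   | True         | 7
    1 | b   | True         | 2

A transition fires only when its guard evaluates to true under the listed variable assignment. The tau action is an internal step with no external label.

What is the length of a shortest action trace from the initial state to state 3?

Breadth-first toward 3:
  L0 = {0}
  L1 = {1,2}
  L2 = {3,4,5,6,7}
depth(3)=2, e.g. a·a

Answer: 2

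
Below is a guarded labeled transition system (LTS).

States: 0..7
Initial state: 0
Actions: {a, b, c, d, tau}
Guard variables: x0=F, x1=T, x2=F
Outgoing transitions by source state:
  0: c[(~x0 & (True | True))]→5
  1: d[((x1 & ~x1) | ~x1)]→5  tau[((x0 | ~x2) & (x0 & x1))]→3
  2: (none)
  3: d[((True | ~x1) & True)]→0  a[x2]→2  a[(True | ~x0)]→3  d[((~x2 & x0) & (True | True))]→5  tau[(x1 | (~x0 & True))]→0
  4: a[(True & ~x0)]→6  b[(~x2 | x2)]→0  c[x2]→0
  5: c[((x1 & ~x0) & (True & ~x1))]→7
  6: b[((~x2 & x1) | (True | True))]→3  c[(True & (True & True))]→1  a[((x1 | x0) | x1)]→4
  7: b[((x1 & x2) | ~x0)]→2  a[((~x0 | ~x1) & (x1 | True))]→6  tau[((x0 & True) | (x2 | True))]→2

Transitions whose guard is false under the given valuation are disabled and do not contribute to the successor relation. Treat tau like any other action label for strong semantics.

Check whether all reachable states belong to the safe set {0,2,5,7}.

Inv-set: {0,2,5,7}
Reachable = {0,5}
  0: safe
  5: safe

Answer: INVARIANT HOLDS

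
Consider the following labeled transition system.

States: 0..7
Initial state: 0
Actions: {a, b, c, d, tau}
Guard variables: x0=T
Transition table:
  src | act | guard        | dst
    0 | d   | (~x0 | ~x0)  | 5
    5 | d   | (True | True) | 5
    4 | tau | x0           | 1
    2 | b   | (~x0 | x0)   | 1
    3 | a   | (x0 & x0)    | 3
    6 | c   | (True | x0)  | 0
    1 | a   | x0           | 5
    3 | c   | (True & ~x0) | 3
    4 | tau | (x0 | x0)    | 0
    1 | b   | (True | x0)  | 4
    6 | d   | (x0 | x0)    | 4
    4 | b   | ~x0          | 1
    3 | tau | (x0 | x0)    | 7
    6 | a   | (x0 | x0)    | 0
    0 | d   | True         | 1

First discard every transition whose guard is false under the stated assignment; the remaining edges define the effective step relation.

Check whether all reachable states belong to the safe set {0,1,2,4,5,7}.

Answer: INVARIANT HOLDS

Analysis:
Safe = {0,1,2,4,5,7}
Reach set: {0,1,4,5}
  0: safe
  1: safe
  4: safe
  5: safe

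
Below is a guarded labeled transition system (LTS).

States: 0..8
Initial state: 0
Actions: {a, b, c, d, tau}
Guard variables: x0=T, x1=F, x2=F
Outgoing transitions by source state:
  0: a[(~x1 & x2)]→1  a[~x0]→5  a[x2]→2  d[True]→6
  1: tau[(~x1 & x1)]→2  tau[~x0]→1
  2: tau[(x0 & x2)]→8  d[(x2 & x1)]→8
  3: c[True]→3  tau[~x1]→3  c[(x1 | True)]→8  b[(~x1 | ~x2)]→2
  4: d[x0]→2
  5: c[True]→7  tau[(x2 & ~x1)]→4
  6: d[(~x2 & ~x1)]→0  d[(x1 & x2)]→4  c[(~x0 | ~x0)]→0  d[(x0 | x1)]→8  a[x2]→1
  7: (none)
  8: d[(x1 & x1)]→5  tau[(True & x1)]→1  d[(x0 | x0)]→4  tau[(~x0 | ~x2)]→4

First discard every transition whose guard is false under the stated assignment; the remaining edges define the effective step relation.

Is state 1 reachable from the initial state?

Answer: UNREACHABLE

Analysis:
Guard filter leaves 11 enabled edge(s).
L0 = {0}
L1 = {6}  cumulative {0,6}
L2 = {8}  cumulative {0,6,8}
L3 = {4}  cumulative {0,4,6,8}
L4 = {2}  cumulative {0,2,4,6,8}
R = {0,2,4,6,8}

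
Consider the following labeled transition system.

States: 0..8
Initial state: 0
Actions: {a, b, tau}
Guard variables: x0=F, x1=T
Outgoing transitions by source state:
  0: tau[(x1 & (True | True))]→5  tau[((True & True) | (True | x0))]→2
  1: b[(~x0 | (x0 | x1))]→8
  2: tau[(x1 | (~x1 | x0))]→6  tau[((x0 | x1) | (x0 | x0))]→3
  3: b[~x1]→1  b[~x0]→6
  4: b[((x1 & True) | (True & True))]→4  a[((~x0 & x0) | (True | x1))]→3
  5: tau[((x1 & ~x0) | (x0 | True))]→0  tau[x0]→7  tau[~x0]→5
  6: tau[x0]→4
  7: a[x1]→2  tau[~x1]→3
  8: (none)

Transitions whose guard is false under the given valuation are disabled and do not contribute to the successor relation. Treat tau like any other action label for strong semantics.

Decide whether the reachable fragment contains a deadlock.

Reach set: {0,2,3,5,6}
  0: tau→2  tau→5  [2 exit(s)]
  2: tau→3  tau→6  [2 exit(s)]
  3: b→6  [1 exit(s)]
  5: tau→0  tau→5  [2 exit(s)]
  6: ∅  [deadlock]
Path to 6: tau·tau

Answer: DEADLOCK at state 6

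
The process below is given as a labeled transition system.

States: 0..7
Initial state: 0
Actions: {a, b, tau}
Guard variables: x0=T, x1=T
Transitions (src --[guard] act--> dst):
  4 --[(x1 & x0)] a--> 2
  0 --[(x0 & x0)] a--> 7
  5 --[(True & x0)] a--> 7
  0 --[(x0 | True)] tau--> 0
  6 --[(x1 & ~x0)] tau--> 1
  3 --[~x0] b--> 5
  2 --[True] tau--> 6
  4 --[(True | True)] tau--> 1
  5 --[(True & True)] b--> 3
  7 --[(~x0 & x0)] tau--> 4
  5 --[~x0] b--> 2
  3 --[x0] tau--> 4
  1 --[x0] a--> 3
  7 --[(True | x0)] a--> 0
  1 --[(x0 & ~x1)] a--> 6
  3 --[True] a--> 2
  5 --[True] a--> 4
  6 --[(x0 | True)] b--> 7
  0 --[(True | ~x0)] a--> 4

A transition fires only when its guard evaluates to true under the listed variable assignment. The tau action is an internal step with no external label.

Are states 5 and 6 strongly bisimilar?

Bisimulation quotient by refinement:
  P[0] = {{0,1,2,3,4,5,6,7}}
  P[1] = {{0,3,4},{1,7},{2},{5},{6}}
  P[2] = {{0},{1,7},{2},{3},{4},{5},{6}}
  P[3] = {{0},{1},{2},{3},{4},{5},{6},{7}}
Fixed point at round 4; 8 class(es).
class of 5: {5}; class of 6: {6}

Answer: NOT BISIMILAR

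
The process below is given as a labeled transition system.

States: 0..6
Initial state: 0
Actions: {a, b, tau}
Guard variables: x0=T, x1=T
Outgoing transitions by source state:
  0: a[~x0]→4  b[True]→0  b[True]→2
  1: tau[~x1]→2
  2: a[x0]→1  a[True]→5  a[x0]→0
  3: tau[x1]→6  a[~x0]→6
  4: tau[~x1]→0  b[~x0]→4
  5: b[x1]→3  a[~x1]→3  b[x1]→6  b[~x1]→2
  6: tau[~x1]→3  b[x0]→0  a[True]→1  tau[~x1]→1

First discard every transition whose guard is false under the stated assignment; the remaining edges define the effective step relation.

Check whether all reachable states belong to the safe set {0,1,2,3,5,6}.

Inv-set: {0,1,2,3,5,6}
Reachable = {0,1,2,3,5,6}
  0: ✓
  1: ✓
  2: ✓
  3: ✓
  5: ✓
  6: ✓

Answer: INVARIANT HOLDS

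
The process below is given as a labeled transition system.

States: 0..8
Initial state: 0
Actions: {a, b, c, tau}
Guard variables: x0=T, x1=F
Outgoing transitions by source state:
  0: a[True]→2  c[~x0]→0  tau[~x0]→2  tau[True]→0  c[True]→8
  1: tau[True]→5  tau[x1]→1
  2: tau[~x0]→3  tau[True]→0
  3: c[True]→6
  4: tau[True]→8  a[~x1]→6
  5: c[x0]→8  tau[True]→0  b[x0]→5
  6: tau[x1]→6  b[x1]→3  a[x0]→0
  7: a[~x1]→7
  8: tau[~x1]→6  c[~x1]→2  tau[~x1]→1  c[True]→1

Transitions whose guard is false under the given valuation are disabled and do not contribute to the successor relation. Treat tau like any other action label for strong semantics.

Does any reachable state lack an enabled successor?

Reachable = {0,1,2,5,6,8}
  0: a→2  c→8  tau→0  [3 out]
  1: tau→5  [1 out]
  2: tau→0  [1 out]
  5: b→5  c→8  tau→0  [3 out]
  6: a→0  [1 out]
  8: c→1  c→2  tau→1  tau→6  [4 out]

Answer: DEADLOCK-FREE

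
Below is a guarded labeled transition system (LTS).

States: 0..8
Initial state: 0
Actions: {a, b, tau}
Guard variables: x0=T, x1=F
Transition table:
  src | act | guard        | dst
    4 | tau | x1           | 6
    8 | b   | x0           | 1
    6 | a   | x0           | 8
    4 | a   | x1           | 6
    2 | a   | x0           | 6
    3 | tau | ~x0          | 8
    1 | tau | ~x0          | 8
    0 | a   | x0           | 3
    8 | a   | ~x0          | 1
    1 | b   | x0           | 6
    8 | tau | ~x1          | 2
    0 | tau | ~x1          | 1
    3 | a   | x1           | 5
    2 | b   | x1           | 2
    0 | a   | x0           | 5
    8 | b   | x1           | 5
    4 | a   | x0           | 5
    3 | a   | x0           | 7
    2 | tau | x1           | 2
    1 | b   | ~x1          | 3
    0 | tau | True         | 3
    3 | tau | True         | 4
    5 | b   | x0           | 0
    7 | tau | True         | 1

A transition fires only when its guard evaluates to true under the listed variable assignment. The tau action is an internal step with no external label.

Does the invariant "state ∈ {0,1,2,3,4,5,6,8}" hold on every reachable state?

Answer: INVARIANT VIOLATED at state 7

Working:
Allowed set {0,1,2,3,4,5,6,8}
R = {0,1,2,3,4,5,6,7,8}
  0: safe
  1: safe
  2: safe
  3: safe
  4: safe
  5: safe
  6: safe
  7: VIOLATES
  8: safe
reach 7 via a·a — violates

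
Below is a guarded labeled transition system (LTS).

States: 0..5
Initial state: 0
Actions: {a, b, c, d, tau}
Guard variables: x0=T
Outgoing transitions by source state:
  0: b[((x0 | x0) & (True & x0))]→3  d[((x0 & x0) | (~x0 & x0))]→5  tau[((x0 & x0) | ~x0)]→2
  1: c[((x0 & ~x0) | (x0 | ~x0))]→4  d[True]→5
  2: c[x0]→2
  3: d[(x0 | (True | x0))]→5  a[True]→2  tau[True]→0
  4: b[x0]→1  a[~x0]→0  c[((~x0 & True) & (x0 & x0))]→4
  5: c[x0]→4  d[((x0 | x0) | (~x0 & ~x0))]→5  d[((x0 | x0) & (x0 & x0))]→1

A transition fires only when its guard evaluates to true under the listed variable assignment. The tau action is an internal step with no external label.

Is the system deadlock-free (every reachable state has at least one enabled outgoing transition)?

R = {0,1,2,3,4,5}
  0: b→3  d→5  tau→2  [3 exit(s)]
  1: c→4  d→5  [2 exit(s)]
  2: c→2  [1 exit(s)]
  3: a→2  d→5  tau→0  [3 exit(s)]
  4: b→1  [1 exit(s)]
  5: c→4  d→1  d→5  [3 exit(s)]

Answer: DEADLOCK-FREE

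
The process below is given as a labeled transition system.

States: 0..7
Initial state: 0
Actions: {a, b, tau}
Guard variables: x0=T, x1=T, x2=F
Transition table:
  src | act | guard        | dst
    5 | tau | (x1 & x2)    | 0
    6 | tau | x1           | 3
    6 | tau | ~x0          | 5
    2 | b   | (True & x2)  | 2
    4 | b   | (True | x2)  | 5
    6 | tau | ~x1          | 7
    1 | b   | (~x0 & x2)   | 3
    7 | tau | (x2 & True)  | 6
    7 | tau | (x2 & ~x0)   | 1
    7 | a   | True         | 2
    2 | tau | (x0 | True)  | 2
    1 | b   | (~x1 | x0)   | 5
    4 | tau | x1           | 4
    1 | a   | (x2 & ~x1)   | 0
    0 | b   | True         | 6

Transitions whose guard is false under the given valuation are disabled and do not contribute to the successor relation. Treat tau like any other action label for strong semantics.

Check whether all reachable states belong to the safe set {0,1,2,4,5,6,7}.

Answer: INVARIANT VIOLATED at state 3

Trace:
Allowed set {0,1,2,4,5,6,7}
Reachable = {0,3,6}
  0: safe
  3: VIOLATES
  6: safe
witness against invariant: b·tau → 3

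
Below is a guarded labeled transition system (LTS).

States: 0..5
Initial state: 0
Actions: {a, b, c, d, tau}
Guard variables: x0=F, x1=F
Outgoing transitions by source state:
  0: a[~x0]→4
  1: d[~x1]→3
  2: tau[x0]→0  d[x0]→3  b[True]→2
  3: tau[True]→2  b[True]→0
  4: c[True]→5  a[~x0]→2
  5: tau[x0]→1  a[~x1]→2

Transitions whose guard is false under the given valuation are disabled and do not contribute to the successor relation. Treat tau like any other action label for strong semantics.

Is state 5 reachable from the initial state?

Answer: REACHABLE

Analysis:
8 transition(s) survive guard evaluation.
L0 = {0}
L1 = {4}  cumulative {0,4}
L2 = {2,5}  cumulative {0,2,4,5}
Reach set: {0,2,4,5}
Path to 5: a·c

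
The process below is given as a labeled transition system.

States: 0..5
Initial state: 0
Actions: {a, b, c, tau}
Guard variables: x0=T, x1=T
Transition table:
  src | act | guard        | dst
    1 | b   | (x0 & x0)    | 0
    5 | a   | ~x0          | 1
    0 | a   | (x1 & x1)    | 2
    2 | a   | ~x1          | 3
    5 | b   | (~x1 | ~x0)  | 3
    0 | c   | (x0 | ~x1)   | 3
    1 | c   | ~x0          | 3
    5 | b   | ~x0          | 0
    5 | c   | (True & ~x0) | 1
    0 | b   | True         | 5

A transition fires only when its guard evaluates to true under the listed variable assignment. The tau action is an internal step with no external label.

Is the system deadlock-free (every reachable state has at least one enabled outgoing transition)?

Answer: DEADLOCK at state 2

Trace:
Reach set: {0,2,3,5}
  0: a→2  b→5  c→3  [3 out]
  2: ∅  [STUCK]
  3: ∅  [STUCK]
  5: ∅  [STUCK]
trace reaching 2: a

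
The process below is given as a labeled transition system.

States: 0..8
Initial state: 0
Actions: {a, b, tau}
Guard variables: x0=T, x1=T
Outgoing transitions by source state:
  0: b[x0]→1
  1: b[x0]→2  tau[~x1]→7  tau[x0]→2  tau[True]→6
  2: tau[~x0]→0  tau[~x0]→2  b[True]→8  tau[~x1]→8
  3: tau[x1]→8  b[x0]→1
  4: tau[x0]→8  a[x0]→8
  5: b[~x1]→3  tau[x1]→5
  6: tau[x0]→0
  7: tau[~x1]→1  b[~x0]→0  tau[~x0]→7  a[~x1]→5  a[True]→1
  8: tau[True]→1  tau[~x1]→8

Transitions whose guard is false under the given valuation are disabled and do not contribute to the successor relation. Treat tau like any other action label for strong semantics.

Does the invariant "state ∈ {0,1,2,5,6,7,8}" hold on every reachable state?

Inv-set: {0,1,2,5,6,7,8}
Reachable = {0,1,2,6,8}
  0: ✓
  1: ✓
  2: ✓
  6: ✓
  8: ✓

Answer: INVARIANT HOLDS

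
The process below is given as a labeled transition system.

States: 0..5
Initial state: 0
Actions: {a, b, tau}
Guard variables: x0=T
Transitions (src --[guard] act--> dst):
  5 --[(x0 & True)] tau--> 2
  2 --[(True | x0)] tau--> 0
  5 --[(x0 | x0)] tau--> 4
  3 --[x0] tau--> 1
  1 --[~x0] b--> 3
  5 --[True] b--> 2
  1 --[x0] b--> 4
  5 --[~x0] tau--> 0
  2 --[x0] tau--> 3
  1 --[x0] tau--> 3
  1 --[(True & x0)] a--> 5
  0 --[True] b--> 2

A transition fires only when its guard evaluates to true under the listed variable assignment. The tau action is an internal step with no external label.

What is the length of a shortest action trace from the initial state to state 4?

Layered search for 4:
  depth 0: {0}
  depth 1: {2}
  depth 2: {3}
  depth 3: {1}
  depth 4: {4,5}
first hit 4 at d=4 via b·tau·tau·b

Answer: 4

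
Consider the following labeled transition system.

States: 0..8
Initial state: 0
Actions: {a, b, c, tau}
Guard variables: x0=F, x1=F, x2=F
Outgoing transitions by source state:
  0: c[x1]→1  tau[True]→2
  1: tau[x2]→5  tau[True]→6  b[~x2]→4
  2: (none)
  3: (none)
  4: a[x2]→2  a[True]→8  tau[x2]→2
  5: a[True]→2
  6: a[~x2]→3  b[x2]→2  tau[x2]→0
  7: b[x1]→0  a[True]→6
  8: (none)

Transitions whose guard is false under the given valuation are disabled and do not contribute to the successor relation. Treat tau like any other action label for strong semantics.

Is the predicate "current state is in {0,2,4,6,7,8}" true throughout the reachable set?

Inv-set: {0,2,4,6,7,8}
Reach set: {0,2}
  0: safe
  2: safe

Answer: INVARIANT HOLDS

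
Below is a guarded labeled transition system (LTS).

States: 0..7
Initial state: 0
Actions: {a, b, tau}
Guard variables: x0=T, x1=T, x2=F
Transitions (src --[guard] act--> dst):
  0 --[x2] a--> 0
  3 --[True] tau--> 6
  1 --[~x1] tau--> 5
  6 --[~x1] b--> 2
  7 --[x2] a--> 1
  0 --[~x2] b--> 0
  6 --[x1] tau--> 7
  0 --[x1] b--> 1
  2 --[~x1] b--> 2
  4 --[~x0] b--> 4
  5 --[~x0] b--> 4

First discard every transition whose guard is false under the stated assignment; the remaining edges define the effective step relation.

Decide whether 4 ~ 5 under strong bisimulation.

Answer: BISIMILAR

Working:
Bisimulation quotient by refinement:
  round 0: {{0,1,2,3,4,5,6,7}}
  round 1: {{0},{1,2,4,5,7},{3,6}}
  round 2: {{0},{1,2,4,5,7},{3},{6}}
stable after 3 split(s): 4 block(s)
[4]={1,2,4,5,7}  [5]={1,2,4,5,7}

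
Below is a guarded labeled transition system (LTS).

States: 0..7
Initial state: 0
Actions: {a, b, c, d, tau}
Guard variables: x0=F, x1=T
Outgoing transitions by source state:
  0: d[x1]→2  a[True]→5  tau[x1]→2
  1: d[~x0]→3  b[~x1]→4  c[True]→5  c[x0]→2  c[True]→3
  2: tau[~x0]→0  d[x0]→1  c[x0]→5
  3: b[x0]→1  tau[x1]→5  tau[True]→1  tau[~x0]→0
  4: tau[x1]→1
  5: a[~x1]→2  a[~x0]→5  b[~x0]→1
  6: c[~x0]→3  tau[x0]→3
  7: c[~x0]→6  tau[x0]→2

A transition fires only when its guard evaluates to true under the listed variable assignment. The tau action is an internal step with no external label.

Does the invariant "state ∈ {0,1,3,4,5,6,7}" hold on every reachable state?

Answer: INVARIANT VIOLATED at state 2

Working:
Allowed set {0,1,3,4,5,6,7}
R = {0,1,2,3,5}
  0: safe
  1: safe
  2: VIOLATES
  3: safe
  5: safe
counterexample path to 2: d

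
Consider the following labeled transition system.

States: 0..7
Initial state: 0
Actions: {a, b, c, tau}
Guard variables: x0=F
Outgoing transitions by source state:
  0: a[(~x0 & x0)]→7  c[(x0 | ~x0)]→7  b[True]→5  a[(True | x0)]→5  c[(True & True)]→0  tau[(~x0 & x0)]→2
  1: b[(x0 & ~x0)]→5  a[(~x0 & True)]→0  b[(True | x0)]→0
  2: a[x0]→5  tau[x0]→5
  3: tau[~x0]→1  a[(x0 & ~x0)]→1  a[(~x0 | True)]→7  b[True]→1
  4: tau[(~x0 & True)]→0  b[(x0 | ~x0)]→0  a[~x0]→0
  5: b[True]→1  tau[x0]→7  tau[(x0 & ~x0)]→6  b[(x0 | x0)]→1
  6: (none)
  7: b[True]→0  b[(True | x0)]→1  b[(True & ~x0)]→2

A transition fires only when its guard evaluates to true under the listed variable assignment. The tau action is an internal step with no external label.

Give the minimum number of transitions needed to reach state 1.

BFS to 1:
  Layer 0: {0}
  Layer 1: {5,7}
  Layer 2: {1,2}
depth(1)=2, e.g. a·b

Answer: 2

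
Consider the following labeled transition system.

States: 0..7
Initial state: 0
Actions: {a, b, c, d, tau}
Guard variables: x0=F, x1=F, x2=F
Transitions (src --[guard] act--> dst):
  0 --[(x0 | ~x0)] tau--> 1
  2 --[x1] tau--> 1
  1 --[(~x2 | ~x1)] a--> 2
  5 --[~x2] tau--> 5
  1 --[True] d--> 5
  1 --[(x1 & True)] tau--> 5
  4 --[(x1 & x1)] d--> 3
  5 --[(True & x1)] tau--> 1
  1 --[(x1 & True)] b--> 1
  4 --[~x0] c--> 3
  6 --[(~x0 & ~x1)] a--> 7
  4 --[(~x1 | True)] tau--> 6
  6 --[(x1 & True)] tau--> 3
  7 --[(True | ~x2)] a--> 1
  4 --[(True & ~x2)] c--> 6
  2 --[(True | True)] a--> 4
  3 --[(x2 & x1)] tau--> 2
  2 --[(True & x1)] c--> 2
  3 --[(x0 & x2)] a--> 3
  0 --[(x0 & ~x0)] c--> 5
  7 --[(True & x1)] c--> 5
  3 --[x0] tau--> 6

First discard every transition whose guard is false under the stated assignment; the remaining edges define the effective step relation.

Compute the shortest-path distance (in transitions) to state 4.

Layered search for 4:
  L0 = {0}
  L1 = {1}
  L2 = {2,5}
  L3 = {4}
first hit 4 at d=3 via tau·a·a

Answer: 3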